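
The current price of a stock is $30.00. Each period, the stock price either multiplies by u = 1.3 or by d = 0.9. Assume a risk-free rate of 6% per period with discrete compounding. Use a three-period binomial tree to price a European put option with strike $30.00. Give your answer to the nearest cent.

$1.47

Risk-neutral probability p = (1 + 0.06 − 0.9)/(1.3 − 0.9) = 0.1600/0.4000 = 0.4000
Terminal stock prices: S_uuu = 65.91, S_uud = 45.63, S_udd = 31.59, S_ddd = 21.87
Terminal payoffs (K − S): max(-35.91, 0) = 0, max(-15.63, 0) = 0, max(-1.59, 0) = 0, max(8.13, 0) = 8.13
Node uu (S = 50.7): V_uu = 1/1.06·[0.4000·0.0000 + 0.6000·0.0000] = 0.0000
Node ud (S = 35.1): V_ud = 1/1.06·[0.4000·0.0000 + 0.6000·0.0000] = 0.0000
Node dd (S = 24.3): V_dd = 1/1.06·[0.4000·0.0000 + 0.6000·8.1300] = 4.6019
Node u (S = 39): V_u = 1/1.06·[0.4000·0.0000 + 0.6000·0.0000] = 0.0000
Node d (S = 27): V_d = 1/1.06·[0.4000·0.0000 + 0.6000·4.6019] = 2.6048
Node 0 (S = 30): V_0 = 1/1.06·[0.4000·0.0000 + 0.6000·2.6048] = 1.4744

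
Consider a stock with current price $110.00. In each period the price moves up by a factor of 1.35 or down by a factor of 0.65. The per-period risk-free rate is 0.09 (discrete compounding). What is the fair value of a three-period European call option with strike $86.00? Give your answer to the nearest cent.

Risk-neutral probability p = (1 + 0.09 − 0.65)/(1.35 − 0.65) = 0.4400/0.7000 = 0.6286
Terminal stock prices: S_uuu = 270.6, S_uud = 130.3, S_udd = 62.74, S_ddd = 30.21
Terminal payoffs (S − K): max(184.6, 0) = 184.6, max(44.31, 0) = 44.31, max(-23.26, 0) = 0, max(-55.79, 0) = 0
Node uu (S = 200.5): V_uu = 1/1.09·[0.6286·184.6413 + 0.3714·44.3088] = 121.5759
Node ud (S = 96.53): V_ud = 1/1.09·[0.6286·44.3088 + 0.3714·0.0000] = 25.5516
Node dd (S = 46.48): V_dd = 1/1.09·[0.6286·0.0000 + 0.3714·0.0000] = 0.0000
Node u (S = 148.5): V_u = 1/1.09·[0.6286·121.5759 + 0.3714·25.5516] = 78.8163
Node d (S = 71.5): V_d = 1/1.09·[0.6286·25.5516 + 0.3714·0.0000] = 14.7349
Node 0 (S = 110): V_0 = 1/1.09·[0.6286·78.8163 + 0.3714·14.7349] = 50.4721

$50.47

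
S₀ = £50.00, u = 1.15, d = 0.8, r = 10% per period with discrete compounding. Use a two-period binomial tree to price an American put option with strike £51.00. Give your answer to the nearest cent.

Risk-neutral probability p = (1 + 0.1 − 0.8)/(1.15 − 0.8) = 0.3000/0.3500 = 0.8571
Terminal stock prices: S_uu = 66.12, S_ud = 46, S_dd = 32
Terminal payoffs (K − S): max(-15.12, 0) = 0, max(5, 0) = 5, max(19, 0) = 19
Node u (S = 57.5): continuation = 1/1.1·[0.8571·0.0000 + 0.1429·5.0000] = 0.6494; exercise value = 0.0000 ≤ continuation, so V_u = 0.6494
Node d (S = 40): continuation = 1/1.1·[0.8571·5.0000 + 0.1429·19.0000] = 6.3636; exercise value = 11.0000 > continuation, so V_d = 11.0000 (exercise)
Node 0 (S = 50): continuation = 1/1.1·[0.8571·0.6494 + 0.1429·11.0000] = 1.9346; exercise value = 1.0000 ≤ continuation, so V_0 = 1.9346

£1.93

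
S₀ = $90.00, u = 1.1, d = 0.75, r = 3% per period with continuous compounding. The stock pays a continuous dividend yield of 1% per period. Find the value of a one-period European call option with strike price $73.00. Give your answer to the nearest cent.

$19.48

Per-period risk-free factor R = e^0.03 = 1.0305; dividend-adjusted growth = e^(0.03−0.01) = 1.0202.
Risk-neutral probability p = (1.0202 − 0.75)/(1.1 − 0.75) = 0.2702/0.3500 = 0.7720
Terminal stock prices: S_u = 99, S_d = 67.5
Terminal payoffs (S − K): max(26, 0) = 26, max(-5.5, 0) = 0
Node 0 (S = 90): V_0 = e^(−0.03)·[0.7720·26.0000 + 0.2280·0.0000] = 19.4789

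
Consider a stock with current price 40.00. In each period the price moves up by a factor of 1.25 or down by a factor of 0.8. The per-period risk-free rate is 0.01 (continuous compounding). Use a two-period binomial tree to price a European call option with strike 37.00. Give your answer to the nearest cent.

Risk-neutral probability p = (e^0.01 − 0.8)/(1.25 − 0.8) = 0.2101/0.4500 = 0.4668
Terminal stock prices: S_uu = 62.5, S_ud = 40, S_dd = 25.6
Terminal payoffs (S − K): max(25.5, 0) = 25.5, max(3, 0) = 3, max(-11.4, 0) = 0
Node u (S = 50): V_u = e^(−0.01)·[0.4668·25.5000 + 0.5332·3.0000] = 13.3682
Node d (S = 32): V_d = e^(−0.01)·[0.4668·3.0000 + 0.5332·0.0000] = 1.3864
Node 0 (S = 40): V_0 = e^(−0.01)·[0.4668·13.3682 + 0.5332·1.3864] = 6.9098

6.91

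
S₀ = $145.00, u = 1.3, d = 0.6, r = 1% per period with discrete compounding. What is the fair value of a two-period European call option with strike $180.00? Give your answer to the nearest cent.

$21.88

Risk-neutral probability p = (1 + 0.01 − 0.6)/(1.3 − 0.6) = 0.4100/0.7000 = 0.5857
Terminal stock prices: S_uu = 245.1, S_ud = 113.1, S_dd = 52.2
Terminal payoffs (S − K): max(65.05, 0) = 65.05, max(-66.9, 0) = 0, max(-127.8, 0) = 0
Node u (S = 188.5): V_u = 1/1.01·[0.5857·65.0500 + 0.4143·0.0000] = 37.7235
Node d (S = 87): V_d = 1/1.01·[0.5857·0.0000 + 0.4143·0.0000] = 0.0000
Node 0 (S = 145): V_0 = 1/1.01·[0.5857·37.7235 + 0.4143·0.0000] = 21.8764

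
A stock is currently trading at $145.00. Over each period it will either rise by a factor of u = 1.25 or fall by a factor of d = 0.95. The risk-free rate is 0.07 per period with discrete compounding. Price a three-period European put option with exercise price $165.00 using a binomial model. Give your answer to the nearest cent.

$7.67

Risk-neutral probability p = (1 + 0.07 − 0.95)/(1.25 − 0.95) = 0.1200/0.3000 = 0.4000
Terminal stock prices: S_uuu = 283.2, S_uud = 215.2, S_udd = 163.6, S_ddd = 124.3
Terminal payoffs (K − S): max(-118.2, 0) = 0, max(-50.23, 0) = 0, max(1.422, 0) = 1.422, max(40.68, 0) = 40.68
Node uu (S = 226.6): V_uu = 1/1.07·[0.4000·0.0000 + 0.6000·0.0000] = 0.0000
Node ud (S = 172.2): V_ud = 1/1.07·[0.4000·0.0000 + 0.6000·1.4219] = 0.7973
Node dd (S = 130.9): V_dd = 1/1.07·[0.4000·1.4219 + 0.6000·40.6806] = 23.3431
Node u (S = 181.2): V_u = 1/1.07·[0.4000·0.0000 + 0.6000·0.7973] = 0.4471
Node d (S = 137.8): V_d = 1/1.07·[0.4000·0.7973 + 0.6000·23.3431] = 13.3877
Node 0 (S = 145): V_0 = 1/1.07·[0.4000·0.4471 + 0.6000·13.3877] = 7.6742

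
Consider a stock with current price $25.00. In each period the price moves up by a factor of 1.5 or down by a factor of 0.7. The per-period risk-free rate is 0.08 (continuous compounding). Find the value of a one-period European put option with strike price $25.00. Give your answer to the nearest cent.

Risk-neutral probability p = (e^0.08 − 0.7)/(1.5 − 0.7) = 0.3833/0.8000 = 0.4791
Terminal stock prices: S_u = 37.5, S_d = 17.5
Terminal payoffs (K − S): max(-12.5, 0) = 0, max(7.5, 0) = 7.5
Node 0 (S = 25): V_0 = e^(−0.08)·[0.4791·0.0000 + 0.5209·7.5000] = 3.6063

$3.61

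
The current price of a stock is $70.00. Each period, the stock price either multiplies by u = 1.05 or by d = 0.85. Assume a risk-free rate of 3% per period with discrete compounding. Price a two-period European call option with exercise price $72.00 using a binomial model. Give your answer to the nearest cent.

Risk-neutral probability p = (1 + 0.03 − 0.85)/(1.05 − 0.85) = 0.1800/0.2000 = 0.9000
Terminal stock prices: S_uu = 77.17, S_ud = 62.48, S_dd = 50.57
Terminal payoffs (S − K): max(5.175, 0) = 5.175, max(-9.525, 0) = 0, max(-21.43, 0) = 0
Node u (S = 73.5): V_u = 1/1.03·[0.9000·5.1750 + 0.1000·0.0000] = 4.5218
Node d (S = 59.5): V_d = 1/1.03·[0.9000·0.0000 + 0.1000·0.0000] = 0.0000
Node 0 (S = 70): V_0 = 1/1.03·[0.9000·4.5218 + 0.1000·0.0000] = 3.9511

$3.95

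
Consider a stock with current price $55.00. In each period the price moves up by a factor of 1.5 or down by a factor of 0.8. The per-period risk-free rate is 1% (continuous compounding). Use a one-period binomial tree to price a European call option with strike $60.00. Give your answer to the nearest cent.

$6.68

Risk-neutral probability p = (e^0.01 − 0.8)/(1.5 − 0.8) = 0.2101/0.7000 = 0.3001
Terminal stock prices: S_u = 82.5, S_d = 44
Terminal payoffs (S − K): max(22.5, 0) = 22.5, max(-16, 0) = 0
Node 0 (S = 55): V_0 = e^(−0.01)·[0.3001·22.5000 + 0.6999·0.0000] = 6.6844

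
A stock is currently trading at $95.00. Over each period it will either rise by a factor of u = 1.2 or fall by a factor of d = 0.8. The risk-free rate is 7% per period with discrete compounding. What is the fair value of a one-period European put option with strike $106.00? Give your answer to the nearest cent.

Risk-neutral probability p = (1 + 0.07 − 0.8)/(1.2 − 0.8) = 0.2700/0.4000 = 0.6750
Terminal stock prices: S_u = 114, S_d = 76
Terminal payoffs (K − S): max(-8, 0) = 0, max(30, 0) = 30
Node 0 (S = 95): V_0 = 1/1.07·[0.6750·0.0000 + 0.3250·30.0000] = 9.1121

$9.11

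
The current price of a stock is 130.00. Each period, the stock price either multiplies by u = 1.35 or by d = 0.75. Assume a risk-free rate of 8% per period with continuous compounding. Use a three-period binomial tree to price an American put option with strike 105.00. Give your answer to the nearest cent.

Risk-neutral probability p = (e^0.08 − 0.75)/(1.35 − 0.75) = 0.3333/0.6000 = 0.5555
Terminal stock prices: S_uuu = 319.8, S_uud = 177.7, S_udd = 98.72, S_ddd = 54.84
Terminal payoffs (K − S): max(-214.8, 0) = 0, max(-72.69, 0) = 0, max(6.281, 0) = 6.281, max(50.16, 0) = 50.16
Node uu (S = 236.9): continuation = e^(−0.08)·[0.5555·0.0000 + 0.4445·0.0000] = 0.0000; exercise value = 0.0000 ≤ continuation, so V_uu = 0.0000
Node ud (S = 131.6): continuation = e^(−0.08)·[0.5555·0.0000 + 0.4445·6.2812] = 2.5775; exercise value = 0.0000 ≤ continuation, so V_ud = 2.5775
Node dd (S = 73.12): continuation = e^(−0.08)·[0.5555·6.2812 + 0.4445·50.1562] = 23.8022; exercise value = 31.8750 > continuation, so V_dd = 31.8750 (exercise)
Node u (S = 175.5): continuation = e^(−0.08)·[0.5555·0.0000 + 0.4445·2.5775] = 1.0577; exercise value = 0.0000 ≤ continuation, so V_u = 1.0577
Node d (S = 97.5): continuation = e^(−0.08)·[0.5555·2.5775 + 0.4445·31.8750] = 14.4014; exercise value = 7.5000 ≤ continuation, so V_d = 14.4014
Node 0 (S = 130): continuation = e^(−0.08)·[0.5555·1.0577 + 0.4445·14.4014] = 6.4519; exercise value = 0.0000 ≤ continuation, so V_0 = 6.4519

6.45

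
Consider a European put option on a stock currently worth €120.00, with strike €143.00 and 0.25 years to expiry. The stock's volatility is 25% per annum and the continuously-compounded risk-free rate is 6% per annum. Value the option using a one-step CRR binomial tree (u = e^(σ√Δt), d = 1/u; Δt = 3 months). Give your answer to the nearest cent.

€20.87

CRR parameters: u = e^(σ√Δt) = e^(0.25·√0.25) = 1.1331, d = 1/u = 0.8825
Per-period rate: rΔt = 0.06·0.25 = 0.015, so R = e^0.015 = 1.0151
Risk-neutral probability p = (e^0.015 − 0.8825)/(1.1331 − 0.8825) = 0.1326/0.2507 = 0.5291
Terminal stock prices: S_u = 136, S_d = 105.9
Terminal payoffs (K − S): max(7.022, 0) = 7.022, max(37.1, 0) = 37.1
Node 0 (S = 120): V_0 = e^(−0.015)·[0.5291·7.0222 + 0.4709·37.1004] = 20.8710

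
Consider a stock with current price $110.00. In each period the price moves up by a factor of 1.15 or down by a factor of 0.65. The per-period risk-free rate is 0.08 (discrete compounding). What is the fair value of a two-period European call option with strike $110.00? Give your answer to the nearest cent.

$22.49

Risk-neutral probability p = (1 + 0.08 − 0.65)/(1.15 − 0.65) = 0.4300/0.5000 = 0.8600
Terminal stock prices: S_uu = 145.5, S_ud = 82.22, S_dd = 46.48
Terminal payoffs (S − K): max(35.47, 0) = 35.47, max(-27.78, 0) = 0, max(-63.52, 0) = 0
Node u (S = 126.5): V_u = 1/1.08·[0.8600·35.4750 + 0.1400·0.0000] = 28.2486
Node d (S = 71.5): V_d = 1/1.08·[0.8600·0.0000 + 0.1400·0.0000] = 0.0000
Node 0 (S = 110): V_0 = 1/1.08·[0.8600·28.2486 + 0.1400·0.0000] = 22.4943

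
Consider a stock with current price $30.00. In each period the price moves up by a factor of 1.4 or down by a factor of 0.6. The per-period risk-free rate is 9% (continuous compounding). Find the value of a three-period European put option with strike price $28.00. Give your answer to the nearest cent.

$3.58

Risk-neutral probability p = (e^0.09 − 0.6)/(1.4 − 0.6) = 0.4942/0.8000 = 0.6177
Terminal stock prices: S_uuu = 82.32, S_uud = 35.28, S_udd = 15.12, S_ddd = 6.48
Terminal payoffs (K − S): max(-54.32, 0) = 0, max(-7.28, 0) = 0, max(12.88, 0) = 12.88, max(21.52, 0) = 21.52
Node uu (S = 58.8): V_uu = e^(−0.09)·[0.6177·0.0000 + 0.3823·0.0000] = 0.0000
Node ud (S = 25.2): V_ud = e^(−0.09)·[0.6177·0.0000 + 0.3823·12.8800] = 4.5000
Node dd (S = 10.8): V_dd = e^(−0.09)·[0.6177·12.8800 + 0.3823·21.5200] = 14.7901
Node u (S = 42): V_u = e^(−0.09)·[0.6177·0.0000 + 0.3823·4.5000] = 1.5722
Node d (S = 18): V_d = e^(−0.09)·[0.6177·4.5000 + 0.3823·14.7901] = 7.7078
Node 0 (S = 30): V_0 = e^(−0.09)·[0.6177·1.5722 + 0.3823·7.7078] = 3.5806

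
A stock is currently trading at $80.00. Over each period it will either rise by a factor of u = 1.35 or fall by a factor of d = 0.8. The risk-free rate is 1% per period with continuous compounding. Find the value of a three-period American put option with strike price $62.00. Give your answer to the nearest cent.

$4.82

Risk-neutral probability p = (e^0.01 − 0.8)/(1.35 − 0.8) = 0.2101/0.5500 = 0.3819
Terminal stock prices: S_uuu = 196.8, S_uud = 116.6, S_udd = 69.12, S_ddd = 40.96
Terminal payoffs (K − S): max(-134.8, 0) = 0, max(-54.64, 0) = 0, max(-7.12, 0) = 0, max(21.04, 0) = 21.04
Node uu (S = 145.8): continuation = e^(−0.01)·[0.3819·0.0000 + 0.6181·0.0000] = 0.0000; exercise value = 0.0000 ≤ continuation, so V_uu = 0.0000
Node ud (S = 86.4): continuation = e^(−0.01)·[0.3819·0.0000 + 0.6181·0.0000] = 0.0000; exercise value = 0.0000 ≤ continuation, so V_ud = 0.0000
Node dd (S = 51.2): continuation = e^(−0.01)·[0.3819·0.0000 + 0.6181·21.0400] = 12.8752; exercise value = 10.8000 ≤ continuation, so V_dd = 12.8752
Node u (S = 108): continuation = e^(−0.01)·[0.3819·0.0000 + 0.6181·0.0000] = 0.0000; exercise value = 0.0000 ≤ continuation, so V_u = 0.0000
Node d (S = 64): continuation = e^(−0.01)·[0.3819·0.0000 + 0.6181·12.8752] = 7.8789; exercise value = 0.0000 ≤ continuation, so V_d = 7.8789
Node 0 (S = 80): continuation = e^(−0.01)·[0.3819·0.0000 + 0.6181·7.8789] = 4.8214; exercise value = 0.0000 ≤ continuation, so V_0 = 4.8214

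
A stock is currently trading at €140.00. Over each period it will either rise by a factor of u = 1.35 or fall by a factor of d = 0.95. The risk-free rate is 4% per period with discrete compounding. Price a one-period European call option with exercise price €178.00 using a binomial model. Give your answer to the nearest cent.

Risk-neutral probability p = (1 + 0.04 − 0.95)/(1.35 − 0.95) = 0.0900/0.4000 = 0.2250
Terminal stock prices: S_u = 189, S_d = 133
Terminal payoffs (S − K): max(11, 0) = 11, max(-45, 0) = 0
Node 0 (S = 140): V_0 = 1/1.04·[0.2250·11.0000 + 0.7750·0.0000] = 2.3798

€2.38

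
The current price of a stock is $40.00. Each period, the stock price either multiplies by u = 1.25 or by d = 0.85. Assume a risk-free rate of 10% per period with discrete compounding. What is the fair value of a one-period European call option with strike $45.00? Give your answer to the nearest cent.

$2.84

Risk-neutral probability p = (1 + 0.1 − 0.85)/(1.25 − 0.85) = 0.2500/0.4000 = 0.6250
Terminal stock prices: S_u = 50, S_d = 34
Terminal payoffs (S − K): max(5, 0) = 5, max(-11, 0) = 0
Node 0 (S = 40): V_0 = 1/1.1·[0.6250·5.0000 + 0.3750·0.0000] = 2.8409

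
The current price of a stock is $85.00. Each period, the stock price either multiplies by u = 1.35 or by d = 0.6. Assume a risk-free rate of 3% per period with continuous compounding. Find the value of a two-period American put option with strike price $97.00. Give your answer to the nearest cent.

$25.50

Risk-neutral probability p = (e^0.03 − 0.6)/(1.35 − 0.6) = 0.4305/0.7500 = 0.5739
Terminal stock prices: S_uu = 154.9, S_ud = 68.85, S_dd = 30.6
Terminal payoffs (K − S): max(-57.91, 0) = 0, max(28.15, 0) = 28.15, max(66.4, 0) = 66.4
Node u (S = 114.8): continuation = e^(−0.03)·[0.5739·0.0000 + 0.4261·28.1500] = 11.6391; exercise value = 0.0000 ≤ continuation, so V_u = 11.6391
Node d (S = 51): continuation = e^(−0.03)·[0.5739·28.1500 + 0.4261·66.4000] = 43.1332; exercise value = 46.0000 > continuation, so V_d = 46.0000 (exercise)
Node 0 (S = 85): continuation = e^(−0.03)·[0.5739·11.6391 + 0.4261·46.0000] = 25.5023; exercise value = 12.0000 ≤ continuation, so V_0 = 25.5023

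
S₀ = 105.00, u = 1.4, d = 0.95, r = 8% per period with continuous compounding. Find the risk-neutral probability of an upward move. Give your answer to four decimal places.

p = 0.2962

Risk-neutral probability p = (e^0.08 − 0.95)/(1.4 − 0.95) = 0.1333/0.4500 = 0.2962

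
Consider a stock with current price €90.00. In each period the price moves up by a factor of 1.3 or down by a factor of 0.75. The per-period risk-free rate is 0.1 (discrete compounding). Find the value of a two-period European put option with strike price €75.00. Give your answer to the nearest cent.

Risk-neutral probability p = (1 + 0.1 − 0.75)/(1.3 − 0.75) = 0.3500/0.5500 = 0.6364
Terminal stock prices: S_uu = 152.1, S_ud = 87.75, S_dd = 50.62
Terminal payoffs (K − S): max(-77.1, 0) = 0, max(-12.75, 0) = 0, max(24.38, 0) = 24.38
Node u (S = 117): V_u = 1/1.1·[0.6364·0.0000 + 0.3636·0.0000] = 0.0000
Node d (S = 67.5): V_d = 1/1.1·[0.6364·0.0000 + 0.3636·24.3750] = 8.0579
Node 0 (S = 90): V_0 = 1/1.1·[0.6364·0.0000 + 0.3636·8.0579] = 2.6638

€2.66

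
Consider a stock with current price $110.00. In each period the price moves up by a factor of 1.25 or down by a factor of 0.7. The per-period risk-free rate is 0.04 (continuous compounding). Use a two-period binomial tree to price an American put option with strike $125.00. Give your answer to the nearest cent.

Risk-neutral probability p = (e^0.04 − 0.7)/(1.25 − 0.7) = 0.3408/0.5500 = 0.6197
Terminal stock prices: S_uu = 171.9, S_ud = 96.25, S_dd = 53.9
Terminal payoffs (K − S): max(-46.88, 0) = 0, max(28.75, 0) = 28.75, max(71.1, 0) = 71.1
Node u (S = 137.5): continuation = e^(−0.04)·[0.6197·0.0000 + 0.3803·28.7500] = 10.5061; exercise value = 0.0000 ≤ continuation, so V_u = 10.5061
Node d (S = 77): continuation = e^(−0.04)·[0.6197·28.7500 + 0.3803·71.1000] = 43.0987; exercise value = 48.0000 > continuation, so V_d = 48.0000 (exercise)
Node 0 (S = 110): continuation = e^(−0.04)·[0.6197·10.5061 + 0.3803·48.0000] = 23.7956; exercise value = 15.0000 ≤ continuation, so V_0 = 23.7956

$23.80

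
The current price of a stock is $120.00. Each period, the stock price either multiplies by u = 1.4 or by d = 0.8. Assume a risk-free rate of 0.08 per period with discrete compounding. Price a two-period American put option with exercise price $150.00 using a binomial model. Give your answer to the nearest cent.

$30.00

Risk-neutral probability p = (1 + 0.08 − 0.8)/(1.4 − 0.8) = 0.2800/0.6000 = 0.4667
Terminal stock prices: S_uu = 235.2, S_ud = 134.4, S_dd = 76.8
Terminal payoffs (K − S): max(-85.2, 0) = 0, max(15.6, 0) = 15.6, max(73.2, 0) = 73.2
Node u (S = 168): continuation = 1/1.08·[0.4667·0.0000 + 0.5333·15.6000] = 7.7037; exercise value = 0.0000 ≤ continuation, so V_u = 7.7037
Node d (S = 96): continuation = 1/1.08·[0.4667·15.6000 + 0.5333·73.2000] = 42.8889; exercise value = 54.0000 > continuation, so V_d = 54.0000 (exercise)
Node 0 (S = 120): continuation = 1/1.08·[0.4667·7.7037 + 0.5333·54.0000] = 29.9954; exercise value = 30.0000 > continuation, so V_0 = 30.0000 (exercise)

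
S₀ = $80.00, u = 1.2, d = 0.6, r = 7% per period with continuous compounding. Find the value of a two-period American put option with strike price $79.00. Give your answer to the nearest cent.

Risk-neutral probability p = (e^0.07 − 0.6)/(1.2 − 0.6) = 0.4725/0.6000 = 0.7875
Terminal stock prices: S_uu = 115.2, S_ud = 57.6, S_dd = 28.8
Terminal payoffs (K − S): max(-36.2, 0) = 0, max(21.4, 0) = 21.4, max(50.2, 0) = 50.2
Node u (S = 96): continuation = e^(−0.07)·[0.7875·0.0000 + 0.2125·21.4000] = 4.2398; exercise value = 0.0000 ≤ continuation, so V_u = 4.2398
Node d (S = 48): continuation = e^(−0.07)·[0.7875·21.4000 + 0.2125·50.2000] = 25.6591; exercise value = 31.0000 > continuation, so V_d = 31.0000 (exercise)
Node 0 (S = 80): continuation = e^(−0.07)·[0.7875·4.2398 + 0.2125·31.0000] = 9.2549; exercise value = 0.0000 ≤ continuation, so V_0 = 9.2549

$9.25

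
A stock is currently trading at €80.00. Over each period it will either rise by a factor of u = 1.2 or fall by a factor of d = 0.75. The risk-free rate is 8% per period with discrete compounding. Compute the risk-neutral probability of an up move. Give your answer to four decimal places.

Risk-neutral probability p = (1 + 0.08 − 0.75)/(1.2 − 0.75) = 0.3300/0.4500 = 0.7333

p = 0.7333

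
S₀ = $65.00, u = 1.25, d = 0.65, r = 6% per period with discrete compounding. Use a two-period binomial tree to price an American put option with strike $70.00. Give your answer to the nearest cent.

Risk-neutral probability p = (1 + 0.06 − 0.65)/(1.25 − 0.65) = 0.4100/0.6000 = 0.6833
Terminal stock prices: S_uu = 101.6, S_ud = 52.81, S_dd = 27.46
Terminal payoffs (K − S): max(-31.56, 0) = 0, max(17.19, 0) = 17.19, max(42.54, 0) = 42.54
Node u (S = 81.25): continuation = 1/1.06·[0.6833·0.0000 + 0.3167·17.1875] = 5.1346; exercise value = 0.0000 ≤ continuation, so V_u = 5.1346
Node d (S = 42.25): continuation = 1/1.06·[0.6833·17.1875 + 0.3167·42.5375] = 23.7877; exercise value = 27.7500 > continuation, so V_d = 27.7500 (exercise)
Node 0 (S = 65): continuation = 1/1.06·[0.6833·5.1346 + 0.3167·27.7500] = 11.6002; exercise value = 5.0000 ≤ continuation, so V_0 = 11.6002

$11.60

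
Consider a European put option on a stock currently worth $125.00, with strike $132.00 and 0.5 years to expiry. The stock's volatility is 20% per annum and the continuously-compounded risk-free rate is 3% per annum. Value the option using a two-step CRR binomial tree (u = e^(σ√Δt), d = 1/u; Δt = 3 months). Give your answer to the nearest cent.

CRR parameters: u = e^(σ√Δt) = e^(0.2·√0.25) = 1.1052, d = 1/u = 0.9048
Per-period rate: rΔt = 0.03·0.25 = 0.0075, so R = e^0.0075 = 1.0075
Risk-neutral probability p = (e^0.0075 − 0.9048)/(1.1052 − 0.9048) = 0.1027/0.2003 = 0.5126
Terminal stock prices: S_uu = 152.7, S_ud = 125, S_dd = 102.3
Terminal payoffs (K − S): max(-20.68, 0) = 0, max(7, 0) = 7, max(29.66, 0) = 29.66
Node u (S = 138.1): V_u = e^(−0.0075)·[0.5126·0.0000 + 0.4874·7.0000] = 3.3863
Node d (S = 113.1): V_d = e^(−0.0075)·[0.5126·7.0000 + 0.4874·29.6587] = 17.9090
Node 0 (S = 125): V_0 = e^(−0.0075)·[0.5126·3.3863 + 0.4874·17.9090] = 10.3865

$10.39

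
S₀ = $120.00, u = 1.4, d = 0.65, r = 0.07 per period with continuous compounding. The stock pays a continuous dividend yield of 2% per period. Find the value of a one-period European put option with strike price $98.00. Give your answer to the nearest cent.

Per-period risk-free factor R = e^0.07 = 1.0725; dividend-adjusted growth = e^(0.07−0.02) = 1.0513.
Risk-neutral probability p = (1.0513 − 0.65)/(1.4 − 0.65) = 0.4013/0.7500 = 0.5350
Terminal stock prices: S_u = 168, S_d = 78
Terminal payoffs (K − S): max(-70, 0) = 0, max(20, 0) = 20
Node 0 (S = 120): V_0 = e^(−0.07)·[0.5350·0.0000 + 0.4650·20.0000] = 8.6707

$8.67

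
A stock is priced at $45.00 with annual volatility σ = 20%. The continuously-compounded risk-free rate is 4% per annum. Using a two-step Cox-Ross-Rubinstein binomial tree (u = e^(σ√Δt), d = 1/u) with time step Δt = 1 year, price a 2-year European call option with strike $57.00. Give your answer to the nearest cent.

$2.84

CRR parameters: u = e^(σ√Δt) = e^(0.2·√1) = 1.2214, d = 1/u = 0.8187
Per-period rate: rΔt = 0.04·1 = 0.04, so R = e^0.04 = 1.0408
Risk-neutral probability p = (e^0.04 − 0.8187)/(1.2214 − 0.8187) = 0.2221/0.4027 = 0.5515
Terminal stock prices: S_uu = 67.13, S_ud = 45, S_dd = 30.16
Terminal payoffs (S − K): max(10.13, 0) = 10.13, max(-12, 0) = 0, max(-26.84, 0) = 0
Node u (S = 54.96): V_u = e^(−0.04)·[0.5515·10.1321 + 0.4485·0.0000] = 5.3689
Node d (S = 36.84): V_d = e^(−0.04)·[0.5515·0.0000 + 0.4485·0.0000] = 0.0000
Node 0 (S = 45): V_0 = e^(−0.04)·[0.5515·5.3689 + 0.4485·0.0000] = 2.8449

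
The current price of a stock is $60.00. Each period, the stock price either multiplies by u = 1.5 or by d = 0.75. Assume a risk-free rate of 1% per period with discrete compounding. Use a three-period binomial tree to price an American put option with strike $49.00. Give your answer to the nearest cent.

$6.41

Risk-neutral probability p = (1 + 0.01 − 0.75)/(1.5 − 0.75) = 0.2600/0.7500 = 0.3467
Terminal stock prices: S_uuu = 202.5, S_uud = 101.2, S_udd = 50.62, S_ddd = 25.31
Terminal payoffs (K − S): max(-153.5, 0) = 0, max(-52.25, 0) = 0, max(-1.625, 0) = 0, max(23.69, 0) = 23.69
Node uu (S = 135): continuation = 1/1.01·[0.3467·0.0000 + 0.6533·0.0000] = 0.0000; exercise value = 0.0000 ≤ continuation, so V_uu = 0.0000
Node ud (S = 67.5): continuation = 1/1.01·[0.3467·0.0000 + 0.6533·0.0000] = 0.0000; exercise value = 0.0000 ≤ continuation, so V_ud = 0.0000
Node dd (S = 33.75): continuation = 1/1.01·[0.3467·0.0000 + 0.6533·23.6875] = 15.3226; exercise value = 15.2500 ≤ continuation, so V_dd = 15.3226
Node u (S = 90): continuation = 1/1.01·[0.3467·0.0000 + 0.6533·0.0000] = 0.0000; exercise value = 0.0000 ≤ continuation, so V_u = 0.0000
Node d (S = 45): continuation = 1/1.01·[0.3467·0.0000 + 0.6533·15.3226] = 9.9117; exercise value = 4.0000 ≤ continuation, so V_d = 9.9117
Node 0 (S = 60): continuation = 1/1.01·[0.3467·0.0000 + 0.6533·9.9117] = 6.4115; exercise value = 0.0000 ≤ continuation, so V_0 = 6.4115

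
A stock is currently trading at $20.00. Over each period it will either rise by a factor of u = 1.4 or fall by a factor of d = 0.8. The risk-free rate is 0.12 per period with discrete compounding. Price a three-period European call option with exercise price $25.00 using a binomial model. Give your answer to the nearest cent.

$5.03

Risk-neutral probability p = (1 + 0.12 − 0.8)/(1.4 − 0.8) = 0.3200/0.6000 = 0.5333
Terminal stock prices: S_uuu = 54.88, S_uud = 31.36, S_udd = 17.92, S_ddd = 10.24
Terminal payoffs (S − K): max(29.88, 0) = 29.88, max(6.36, 0) = 6.36, max(-7.08, 0) = 0, max(-14.76, 0) = 0
Node uu (S = 39.2): V_uu = 1/1.12·[0.5333·29.8800 + 0.4667·6.3600] = 16.8786
Node ud (S = 22.4): V_ud = 1/1.12·[0.5333·6.3600 + 0.4667·0.0000] = 3.0286
Node dd (S = 12.8): V_dd = 1/1.12·[0.5333·0.0000 + 0.4667·0.0000] = 0.0000
Node u (S = 28): V_u = 1/1.12·[0.5333·16.8786 + 0.4667·3.0286] = 9.2993
Node d (S = 16): V_d = 1/1.12·[0.5333·3.0286 + 0.4667·0.0000] = 1.4422
Node 0 (S = 20): V_0 = 1/1.12·[0.5333·9.2993 + 0.4667·1.4422] = 5.0292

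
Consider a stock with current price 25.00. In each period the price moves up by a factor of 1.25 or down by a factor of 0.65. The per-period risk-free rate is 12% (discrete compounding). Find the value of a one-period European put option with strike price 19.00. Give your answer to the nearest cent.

0.53

Risk-neutral probability p = (1 + 0.12 − 0.65)/(1.25 − 0.65) = 0.4700/0.6000 = 0.7833
Terminal stock prices: S_u = 31.25, S_d = 16.25
Terminal payoffs (K − S): max(-12.25, 0) = 0, max(2.75, 0) = 2.75
Node 0 (S = 25): V_0 = 1/1.12·[0.7833·0.0000 + 0.2167·2.7500] = 0.5320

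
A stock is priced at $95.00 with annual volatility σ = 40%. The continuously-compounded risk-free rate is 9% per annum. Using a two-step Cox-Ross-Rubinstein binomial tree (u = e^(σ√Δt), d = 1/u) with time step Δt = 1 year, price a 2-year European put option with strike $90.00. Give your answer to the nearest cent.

$9.26

CRR parameters: u = e^(σ√Δt) = e^(0.4·√1) = 1.4918, d = 1/u = 0.6703
Per-period rate: rΔt = 0.09·1 = 0.09, so R = e^0.09 = 1.0942
Risk-neutral probability p = (e^0.09 − 0.6703)/(1.4918 − 0.6703) = 0.4239/0.8215 = 0.5159
Terminal stock prices: S_uu = 211.4, S_ud = 95, S_dd = 42.69
Terminal payoffs (K − S): max(-121.4, 0) = 0, max(-5, 0) = 0, max(47.31, 0) = 47.31
Node u (S = 141.7): V_u = e^(−0.09)·[0.5159·0.0000 + 0.4841·0.0000] = 0.0000
Node d (S = 63.68): V_d = e^(−0.09)·[0.5159·0.0000 + 0.4841·47.3137] = 20.9311
Node 0 (S = 95): V_0 = e^(−0.09)·[0.5159·0.0000 + 0.4841·20.9311] = 9.2597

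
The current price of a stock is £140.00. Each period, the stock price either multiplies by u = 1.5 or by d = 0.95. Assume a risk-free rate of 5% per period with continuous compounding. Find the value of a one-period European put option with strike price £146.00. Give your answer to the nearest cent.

£10.09

Risk-neutral probability p = (e^0.05 − 0.95)/(1.5 − 0.95) = 0.1013/0.5500 = 0.1841
Terminal stock prices: S_u = 210, S_d = 133
Terminal payoffs (K − S): max(-64, 0) = 0, max(13, 0) = 13
Node 0 (S = 140): V_0 = e^(−0.05)·[0.1841·0.0000 + 0.8159·13.0000] = 10.0890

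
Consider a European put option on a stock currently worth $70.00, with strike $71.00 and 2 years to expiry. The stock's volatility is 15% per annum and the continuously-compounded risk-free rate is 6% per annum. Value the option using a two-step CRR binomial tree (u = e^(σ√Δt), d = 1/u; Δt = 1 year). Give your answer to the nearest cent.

CRR parameters: u = e^(σ√Δt) = e^(0.15·√1) = 1.1618, d = 1/u = 0.8607
Per-period rate: rΔt = 0.06·1 = 0.06, so R = e^0.06 = 1.0618
Risk-neutral probability p = (e^0.06 − 0.8607)/(1.1618 − 0.8607) = 0.2011/0.3011 = 0.6679
Terminal stock prices: S_uu = 94.49, S_ud = 70, S_dd = 51.86
Terminal payoffs (K − S): max(-23.49, 0) = 0, max(1, 0) = 1, max(19.14, 0) = 19.14
Node u (S = 81.33): V_u = e^(−0.06)·[0.6679·0.0000 + 0.3321·1.0000] = 0.3127
Node d (S = 60.25): V_d = e^(−0.06)·[0.6679·1.0000 + 0.3321·19.1427] = 6.6157
Node 0 (S = 70): V_0 = e^(−0.06)·[0.6679·0.3127 + 0.3321·6.6157] = 2.2657

$2.27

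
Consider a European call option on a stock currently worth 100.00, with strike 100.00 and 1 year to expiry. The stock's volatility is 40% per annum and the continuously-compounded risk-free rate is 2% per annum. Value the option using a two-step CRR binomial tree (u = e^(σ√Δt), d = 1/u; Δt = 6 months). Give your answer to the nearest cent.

CRR parameters: u = e^(σ√Δt) = e^(0.4·√0.5) = 1.3269, d = 1/u = 0.7536
Per-period rate: rΔt = 0.02·0.5 = 0.01, so R = e^0.01 = 1.0101
Risk-neutral probability p = (e^0.01 − 0.7536)/(1.3269 − 0.7536) = 0.2564/0.5733 = 0.4473
Terminal stock prices: S_uu = 176.1, S_ud = 100, S_dd = 56.8
Terminal payoffs (S − K): max(76.07, 0) = 76.07, max(0, 0) = 0, max(-43.2, 0) = 0
Node u (S = 132.7): V_u = e^(−0.01)·[0.4473·76.0654 + 0.5527·0.0000] = 33.6847
Node d (S = 75.36): V_d = e^(−0.01)·[0.4473·0.0000 + 0.5527·0.0000] = 0.0000
Node 0 (S = 100): V_0 = e^(−0.01)·[0.4473·33.6847 + 0.5527·0.0000] = 14.9168

14.92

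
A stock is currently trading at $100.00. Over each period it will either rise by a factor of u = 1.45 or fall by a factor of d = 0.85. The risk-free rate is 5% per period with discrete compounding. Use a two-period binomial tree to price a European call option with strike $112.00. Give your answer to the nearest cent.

Risk-neutral probability p = (1 + 0.05 − 0.85)/(1.45 − 0.85) = 0.2000/0.6000 = 0.3333
Terminal stock prices: S_uu = 210.2, S_ud = 123.2, S_dd = 72.25
Terminal payoffs (S − K): max(98.25, 0) = 98.25, max(11.25, 0) = 11.25, max(-39.75, 0) = 0
Node u (S = 145): V_u = 1/1.05·[0.3333·98.2500 + 0.6667·11.2500] = 38.3333
Node d (S = 85): V_d = 1/1.05·[0.3333·11.2500 + 0.6667·0.0000] = 3.5714
Node 0 (S = 100): V_0 = 1/1.05·[0.3333·38.3333 + 0.6667·3.5714] = 14.4369

$14.44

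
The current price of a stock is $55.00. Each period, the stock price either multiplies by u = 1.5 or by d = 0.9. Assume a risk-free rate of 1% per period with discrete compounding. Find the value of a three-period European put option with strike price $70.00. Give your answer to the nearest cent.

$16.94

Risk-neutral probability p = (1 + 0.01 − 0.9)/(1.5 − 0.9) = 0.1100/0.6000 = 0.1833
Terminal stock prices: S_uuu = 185.6, S_uud = 111.4, S_udd = 66.83, S_ddd = 40.1
Terminal payoffs (K − S): max(-115.6, 0) = 0, max(-41.38, 0) = 0, max(3.175, 0) = 3.175, max(29.9, 0) = 29.9
Node uu (S = 123.8): V_uu = 1/1.01·[0.1833·0.0000 + 0.8167·0.0000] = 0.0000
Node ud (S = 74.25): V_ud = 1/1.01·[0.1833·0.0000 + 0.8167·3.1750] = 2.5672
Node dd (S = 44.55): V_dd = 1/1.01·[0.1833·3.1750 + 0.8167·29.9050] = 24.7569
Node u (S = 82.5): V_u = 1/1.01·[0.1833·0.0000 + 0.8167·2.5672] = 2.0758
Node d (S = 49.5): V_d = 1/1.01·[0.1833·2.5672 + 0.8167·24.7569] = 20.4840
Node 0 (S = 55): V_0 = 1/1.01·[0.1833·2.0758 + 0.8167·20.4840] = 16.9398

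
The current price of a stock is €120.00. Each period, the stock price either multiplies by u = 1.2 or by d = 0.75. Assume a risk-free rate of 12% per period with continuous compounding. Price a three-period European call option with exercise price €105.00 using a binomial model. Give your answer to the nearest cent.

Risk-neutral probability p = (e^0.12 − 0.75)/(1.2 − 0.75) = 0.3775/0.4500 = 0.8389
Terminal stock prices: S_uuu = 207.4, S_uud = 129.6, S_udd = 81, S_ddd = 50.62
Terminal payoffs (S − K): max(102.4, 0) = 102.4, max(24.6, 0) = 24.6, max(-24, 0) = 0, max(-54.38, 0) = 0
Node uu (S = 172.8): V_uu = e^(−0.12)·[0.8389·102.3600 + 0.1611·24.6000] = 79.6734
Node ud (S = 108): V_ud = e^(−0.12)·[0.8389·24.6000 + 0.1611·0.0000] = 18.3029
Node dd (S = 67.5): V_dd = e^(−0.12)·[0.8389·0.0000 + 0.1611·0.0000] = 0.0000
Node u (S = 144): V_u = e^(−0.12)·[0.8389·79.6734 + 0.1611·18.3029] = 61.8942
Node d (S = 90): V_d = e^(−0.12)·[0.8389·18.3029 + 0.1611·0.0000] = 13.6178
Node 0 (S = 120): V_0 = e^(−0.12)·[0.8389·61.8942 + 0.1611·13.6178] = 47.9965

€48.00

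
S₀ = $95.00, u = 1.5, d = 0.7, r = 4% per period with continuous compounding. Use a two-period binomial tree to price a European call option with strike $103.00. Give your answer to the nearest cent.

$18.55

Risk-neutral probability p = (e^0.04 − 0.7)/(1.5 − 0.7) = 0.3408/0.8000 = 0.4260
Terminal stock prices: S_uu = 213.8, S_ud = 99.75, S_dd = 46.55
Terminal payoffs (S − K): max(110.8, 0) = 110.8, max(-3.25, 0) = 0, max(-56.45, 0) = 0
Node u (S = 142.5): V_u = e^(−0.04)·[0.4260·110.7500 + 0.5740·0.0000] = 45.3310
Node d (S = 66.5): V_d = e^(−0.04)·[0.4260·0.0000 + 0.5740·0.0000] = 0.0000
Node 0 (S = 95): V_0 = e^(−0.04)·[0.4260·45.3310 + 0.5740·0.0000] = 18.5544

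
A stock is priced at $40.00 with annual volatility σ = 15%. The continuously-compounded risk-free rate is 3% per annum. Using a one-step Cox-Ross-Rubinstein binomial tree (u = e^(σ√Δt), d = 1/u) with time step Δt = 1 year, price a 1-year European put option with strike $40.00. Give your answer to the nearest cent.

CRR parameters: u = e^(σ√Δt) = e^(0.15·√1) = 1.1618, d = 1/u = 0.8607
Per-period rate: rΔt = 0.03·1 = 0.03, so R = e^0.03 = 1.0305
Risk-neutral probability p = (e^0.03 − 0.8607)/(1.1618 − 0.8607) = 0.1697/0.3011 = 0.5637
Terminal stock prices: S_u = 46.47, S_d = 34.43
Terminal payoffs (K − S): max(-6.473, 0) = 0, max(5.572, 0) = 5.572
Node 0 (S = 40): V_0 = e^(−0.03)·[0.5637·0.0000 + 0.4363·5.5717] = 2.3590

$2.36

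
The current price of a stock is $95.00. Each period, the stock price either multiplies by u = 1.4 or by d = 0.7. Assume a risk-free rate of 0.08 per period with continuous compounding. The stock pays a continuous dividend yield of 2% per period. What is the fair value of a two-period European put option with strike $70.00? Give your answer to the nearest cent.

Per-period risk-free factor R = e^0.08 = 1.0833; dividend-adjusted growth = e^(0.08−0.02) = 1.0618.
Risk-neutral probability p = (1.0618 − 0.7)/(1.4 − 0.7) = 0.3618/0.7000 = 0.5169
Terminal stock prices: S_uu = 186.2, S_ud = 93.1, S_dd = 46.55
Terminal payoffs (K − S): max(-116.2, 0) = 0, max(-23.1, 0) = 0, max(23.45, 0) = 23.45
Node u (S = 133): V_u = e^(−0.08)·[0.5169·0.0000 + 0.4831·0.0000] = 0.0000
Node d (S = 66.5): V_d = e^(−0.08)·[0.5169·0.0000 + 0.4831·23.4500] = 10.4575
Node 0 (S = 95): V_0 = e^(−0.08)·[0.5169·0.0000 + 0.4831·10.4575] = 4.6635

$4.66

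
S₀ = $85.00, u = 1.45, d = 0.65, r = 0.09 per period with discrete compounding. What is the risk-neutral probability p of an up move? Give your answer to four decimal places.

Risk-neutral probability p = (1 + 0.09 − 0.65)/(1.45 − 0.65) = 0.4400/0.8000 = 0.5500

p = 0.5500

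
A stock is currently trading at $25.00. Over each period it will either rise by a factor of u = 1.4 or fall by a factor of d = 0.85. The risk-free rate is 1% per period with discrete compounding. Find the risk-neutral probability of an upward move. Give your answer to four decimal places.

p = 0.2909

Risk-neutral probability p = (1 + 0.01 − 0.85)/(1.4 − 0.85) = 0.1600/0.5500 = 0.2909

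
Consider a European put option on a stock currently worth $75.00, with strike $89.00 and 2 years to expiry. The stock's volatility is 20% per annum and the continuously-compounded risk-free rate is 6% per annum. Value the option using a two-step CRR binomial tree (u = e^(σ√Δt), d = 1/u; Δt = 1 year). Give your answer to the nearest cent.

$11.33

CRR parameters: u = e^(σ√Δt) = e^(0.2·√1) = 1.2214, d = 1/u = 0.8187
Per-period rate: rΔt = 0.06·1 = 0.06, so R = e^0.06 = 1.0618
Risk-neutral probability p = (e^0.06 − 0.8187)/(1.2214 − 0.8187) = 0.2431/0.4027 = 0.6037
Terminal stock prices: S_uu = 111.9, S_ud = 75, S_dd = 50.27
Terminal payoffs (K − S): max(-22.89, 0) = 0, max(14, 0) = 14, max(38.73, 0) = 38.73
Node u (S = 91.61): V_u = e^(−0.06)·[0.6037·0.0000 + 0.3963·14.0000] = 5.2247
Node d (S = 61.4): V_d = e^(−0.06)·[0.6037·14.0000 + 0.3963·38.7260] = 22.4122
Node 0 (S = 75): V_0 = e^(−0.06)·[0.6037·5.2247 + 0.3963·22.4122] = 11.3347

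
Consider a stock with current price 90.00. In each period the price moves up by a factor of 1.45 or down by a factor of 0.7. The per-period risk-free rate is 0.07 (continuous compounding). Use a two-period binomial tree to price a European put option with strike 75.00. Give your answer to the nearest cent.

6.81

Risk-neutral probability p = (e^0.07 − 0.7)/(1.45 − 0.7) = 0.3725/0.7500 = 0.4967
Terminal stock prices: S_uu = 189.2, S_ud = 91.35, S_dd = 44.1
Terminal payoffs (K − S): max(-114.2, 0) = 0, max(-16.35, 0) = 0, max(30.9, 0) = 30.9
Node u (S = 130.5): V_u = e^(−0.07)·[0.4967·0.0000 + 0.5033·0.0000] = 0.0000
Node d (S = 63): V_d = e^(−0.07)·[0.4967·0.0000 + 0.5033·30.9000] = 14.5012
Node 0 (S = 90): V_0 = e^(−0.07)·[0.4967·0.0000 + 0.5033·14.5012] = 6.8053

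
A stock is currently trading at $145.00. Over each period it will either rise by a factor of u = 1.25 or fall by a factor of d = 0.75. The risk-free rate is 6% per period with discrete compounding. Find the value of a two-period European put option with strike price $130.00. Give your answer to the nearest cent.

$6.22

Risk-neutral probability p = (1 + 0.06 − 0.75)/(1.25 − 0.75) = 0.3100/0.5000 = 0.6200
Terminal stock prices: S_uu = 226.6, S_ud = 135.9, S_dd = 81.56
Terminal payoffs (K − S): max(-96.56, 0) = 0, max(-5.938, 0) = 0, max(48.44, 0) = 48.44
Node u (S = 181.2): V_u = 1/1.06·[0.6200·0.0000 + 0.3800·0.0000] = 0.0000
Node d (S = 108.8): V_d = 1/1.06·[0.6200·0.0000 + 0.3800·48.4375] = 17.3644
Node 0 (S = 145): V_0 = 1/1.06·[0.6200·0.0000 + 0.3800·17.3644] = 6.2250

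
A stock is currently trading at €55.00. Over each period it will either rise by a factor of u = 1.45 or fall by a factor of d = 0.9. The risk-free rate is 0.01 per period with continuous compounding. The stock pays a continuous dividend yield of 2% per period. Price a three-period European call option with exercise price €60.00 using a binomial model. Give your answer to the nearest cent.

Per-period risk-free factor R = e^0.01 = 1.0101; dividend-adjusted growth = e^(0.01−0.02) = 0.9900.
Risk-neutral probability p = (0.9900 − 0.9)/(1.45 − 0.9) = 0.0900/0.5500 = 0.1637
Terminal stock prices: S_uuu = 167.7, S_uud = 104.1, S_udd = 64.6, S_ddd = 40.1
Terminal payoffs (S − K): max(107.7, 0) = 107.7, max(44.07, 0) = 44.07, max(4.598, 0) = 4.598, max(-19.9, 0) = 0
Node uu (S = 115.6): V_uu = e^(−0.01)·[0.1637·107.6744 + 0.8363·44.0738] = 53.9447
Node ud (S = 71.78): V_ud = e^(−0.01)·[0.1637·44.0738 + 0.8363·4.5975] = 10.9508
Node dd (S = 44.55): V_dd = e^(−0.01)·[0.1637·4.5975 + 0.8363·0.0000] = 0.7452
Node u (S = 79.75): V_u = e^(−0.01)·[0.1637·53.9447 + 0.8363·10.9508] = 17.8110
Node d (S = 49.5): V_d = e^(−0.01)·[0.1637·10.9508 + 0.8363·0.7452] = 2.3921
Node 0 (S = 55): V_0 = e^(−0.01)·[0.1637·17.8110 + 0.8363·2.3921] = 4.8677

€4.87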